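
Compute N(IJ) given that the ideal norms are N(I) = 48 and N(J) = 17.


N(IJ) = N(I) * N(J)
= 48 * 17
= 816

816


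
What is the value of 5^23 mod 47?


p = 47 is prime and the exponent is (p-1)/2 = 23, so by Euler's criterion 5^23 = (5/47) = +1 or -1 mod 47.
Compute by square-and-multiply:
  23 = 16 + 4 + 2 + 1 (binary 10111)
  Repeated squaring mod 47: 5^1 = 5, 5^2 = 25, 5^4 = 14, 5^8 = 8, 5^16 = 17
  5^23 = 5^16 * 5^4 * 5^2 * 5^1 = 17 * 14 * 25 * 5 mod 47
    17 * 14 = 238 = 3 mod 47
    3 * 25 = 75 = 28 mod 47
    28 * 5 = 140 = 46 mod 47
  5^23 = 46 mod 47
Result 46 = p - 1 = -1 mod 47: 5 is a quadratic non-residue mod 47. As a residue in [0, p-1] the value is 46.
5^23 mod 47 = 46

46


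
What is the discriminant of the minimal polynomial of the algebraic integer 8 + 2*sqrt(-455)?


The element 8 + 2*sqrt(-455) has minimal polynomial:
x^2 - 16*x + 1884
Discriminant = (-16)^2 - 4*(1884)
= 256 - 7536
= -7280

-7280


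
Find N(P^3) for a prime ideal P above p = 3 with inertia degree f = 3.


N(P^a) = p^(a*f)
= 3^(3*3)
= 3^9
= 19683

19683


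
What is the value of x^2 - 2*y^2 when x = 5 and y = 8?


x^2 - d*y^2
= 5^2 - 2*8^2
= 25 - 128
= -103

-103


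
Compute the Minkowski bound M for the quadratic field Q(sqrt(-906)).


d = -906, d mod 4 = 2, so disc(K) = 4d = -3624; |disc(K)| = 3624
Imaginary quadratic field, so n = 2, s = r2 = 1, r1 = 0
M = (n!/n^n) * (4/pi)^s * sqrt(|disc(K)|) = (2!/2^2) * (4/pi)^1 * sqrt(3624)
= 0.5 * 1.273240 * 60.199668
= 38.3243

38.3243


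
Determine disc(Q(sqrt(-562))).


For K = Q(sqrt(d)) with d squarefree: disc(K) = d if d = 1 mod 4, and disc(K) = 4d if d = 2 or 3 mod 4.
Here d = -562, and d mod 4 = 2.
d = 2 mod 4, not 1 (O_K = Z[sqrt(d)]), so disc(K) = 4d = 4 * (-562) = -2248

-2248


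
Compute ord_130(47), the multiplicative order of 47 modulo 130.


We want ord_130(47), the smallest k >= 1 with 47^k = 1 mod 130.
n = 130 = 2 * 5 * 13, phi(130) = 48; the order divides phi(n).
Divisors of 48: 1, 2, 3, 4, 6, 8, 12, 16, 24, 48
Repeated squaring mod 130: 47^1 = 47, 47^2 = 129, 47^4 = 1, 47^8 = 1, 47^16 = 1, 47^32 = 1
Test divisors in increasing order:
  k=1: 47^1 = 47 mod 130
  k=2: 47^2 = 129 mod 130
  k=3: 47^3 = 129 * 47 = 83 mod 130
  k=4: 47^4 = 1 mod 130  <- first divisor giving 1
Order = 4

4


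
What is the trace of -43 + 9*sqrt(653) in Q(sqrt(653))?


Tr(a + b*sqrt(d)) = (a + b*sqrt(d)) + (a - b*sqrt(d)) = 2a
= 2 * (-43)
= -86

-86


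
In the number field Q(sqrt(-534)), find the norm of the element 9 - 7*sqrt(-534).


N(a + b*sqrt(d)) = a^2 - d*b^2
= (9)^2 - (-534)*(-7)^2
= 81 + 26166
= 26247

26247


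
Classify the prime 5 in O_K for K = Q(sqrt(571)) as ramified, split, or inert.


K = Q(sqrt(571)). Since d mod 4 = 3, disc(K) = 2284.
Check p | disc: 2284 mod 5 = 4.
p does not divide disc. Compute Legendre symbol (d/p):
1^((5-1)/2) mod 5 = 1
(d/p) = 1, so p splits: (p) = P*P' with e=1, f=1, g=2.
Therefore p is split.

split


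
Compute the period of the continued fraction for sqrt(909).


Run the CF algorithm for sqrt(909).
a_0 = floor(sqrt(909)) = 30; set m_0=0, q_0=1.
Recurrence: m' = q*a - m,  q' = (d - m'^2)/q,  a' = floor((a_0 + m')/q').
  step 1: m=30, q=9, a=6
  step 2: m=24, q=37, a=1
  step 3: m=13, q=20, a=2
  step 4: m=27, q=9, a=6
  step 5: m=27, q=20, a=2
  step 6: m=13, q=37, a=1
  step 7: m=24, q=9, a=6
  step 8: m=30, q=1, a=60
a_8 = 2*a_0 = 60, so the period closes here.
sqrt(909) = [30; 6, 1, 2, 6, 2, 1, 6, 60]
Period length = 8

8


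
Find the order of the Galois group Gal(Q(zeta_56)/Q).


|Gal(Q(zeta_56)/Q)| = phi(56)
= 24

24


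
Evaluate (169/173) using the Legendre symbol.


p = 173 is prime, so compute (169/173) with the reciprocity algorithm (Jacobi-symbol steps: pull out 2s via (2/n), flip via reciprocity, reduce):
  reciprocity: (169/173) -> +(173/169)
  reduce: (4/169)
  pull out 2: (2/169) = +1  (since 169 mod 8 = 1)
  pull out 2: (2/169) = +1  (since 169 mod 8 = 1)
  (1/169) = 1
Product of signs = 1
(169/173) = 1

1


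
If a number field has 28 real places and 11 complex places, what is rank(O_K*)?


By Dirichlet's unit theorem:
rank = r1 + r2 - 1
= 28 + 11 - 1
= 38

38


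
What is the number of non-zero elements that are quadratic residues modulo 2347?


For prime p, the number of non-zero quadratic residues is (p-1)/2.
= (2347-1)/2
= 1173

1173


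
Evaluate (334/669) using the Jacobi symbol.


Compute (334/669) via quadratic reciprocity:
  pull out 2: (2/669) = -1  (since 669 mod 8 = 5)
  reciprocity: (167/669) -> +(669/167)
  reduce: (1/167)
  (1/167) = 1
Product of signs = -1

-1


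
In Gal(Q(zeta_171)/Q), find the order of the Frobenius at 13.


The Frobenius at p in Gal(Q(zeta_n)/Q) = (Z/nZ)* is the class of p, so its order is ord_171(13), the smallest k >= 1 with 13^k = 1 mod 171.
n = 171 = 3^2 * 19, phi(171) = 108; the order divides phi(n).
Divisors of 108: 1, 2, 3, 4, 6, 9, 12, 18, 27, 36, 54, 108
Repeated squaring mod 171: 13^1 = 13, 13^2 = 169, 13^4 = 4, 13^8 = 16, 13^16 = 85, 13^32 = 43, 13^64 = 139
Test divisors in increasing order:
  k=1: 13^1 = 13 mod 171
  k=2: 13^2 = 169 mod 171
  k=3: 13^3 = 169 * 13 = 145 mod 171
  k=4: 13^4 = 4 mod 171
  k=6: 13^6 = 4 * 169 = 163 mod 171
  k=9: 13^9 = 16 * 13 = 37 mod 171
  k=12: 13^12 = 16 * 4 = 64 mod 171
  k=18: 13^18 = 85 * 169 = 1 mod 171  <- first divisor giving 1
Order = 18

18


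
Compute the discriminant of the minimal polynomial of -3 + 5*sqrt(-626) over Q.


The element -3 + 5*sqrt(-626) has minimal polynomial:
x^2 + 6*x + 15659
Discriminant = (6)^2 - 4*(15659)
= 36 - 62636
= -62600

-62600


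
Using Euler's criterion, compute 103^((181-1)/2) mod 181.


p = 181 is prime and the exponent is (p-1)/2 = 90, so by Euler's criterion 103^90 = (103/181) = +1 or -1 mod 181.
Compute by square-and-multiply:
  90 = 64 + 16 + 8 + 2 (binary 1011010)
  Repeated squaring mod 181: 103^1 = 103, 103^2 = 111, 103^4 = 13, 103^8 = 169, 103^16 = 144, 103^32 = 102, 103^64 = 87
  103^90 = 103^64 * 103^16 * 103^8 * 103^2 = 87 * 144 * 169 * 111 mod 181
    87 * 144 = 12528 = 39 mod 181
    39 * 169 = 6591 = 75 mod 181
    75 * 111 = 8325 = 180 mod 181
  103^90 = 180 mod 181
Result 180 = p - 1 = -1 mod 181: 103 is a quadratic non-residue mod 181. As a residue in [0, p-1] the value is 180.
103^90 mod 181 = 180

180


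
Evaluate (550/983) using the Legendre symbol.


p = 983 is prime, so compute (550/983) with the reciprocity algorithm (Jacobi-symbol steps: pull out 2s via (2/n), flip via reciprocity, reduce):
  pull out 2: (2/983) = +1  (since 983 mod 8 = 7)
  reciprocity: (275/983) -> -(983/275)
  reduce: (158/275)
  pull out 2: (2/275) = -1  (since 275 mod 8 = 3)
  reciprocity: (79/275) -> -(275/79)
  reduce: (38/79)
  pull out 2: (2/79) = +1  (since 79 mod 8 = 7)
  reciprocity: (19/79) -> -(79/19)
  reduce: (3/19)
  reciprocity: (3/19) -> -(19/3)
  reduce: (1/3)
  (1/3) = 1
Product of signs = -1
(550/983) = -1

-1


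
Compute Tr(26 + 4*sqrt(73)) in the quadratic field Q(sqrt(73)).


Tr(a + b*sqrt(d)) = (a + b*sqrt(d)) + (a - b*sqrt(d)) = 2a
= 2 * (26)
= 52

52


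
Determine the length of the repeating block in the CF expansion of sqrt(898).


Run the CF algorithm for sqrt(898).
a_0 = floor(sqrt(898)) = 29; set m_0=0, q_0=1.
Recurrence: m' = q*a - m,  q' = (d - m'^2)/q,  a' = floor((a_0 + m')/q').
  step 1: m=29, q=57, a=1
  step 2: m=28, q=2, a=28
  step 3: m=28, q=57, a=1
  step 4: m=29, q=1, a=58
a_4 = 2*a_0 = 58, so the period closes here.
sqrt(898) = [29; 1, 28, 1, 58]
Period length = 4

4


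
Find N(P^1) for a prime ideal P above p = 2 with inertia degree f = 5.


N(P^a) = p^(a*f)
= 2^(1*5)
= 2^5
= 32

32


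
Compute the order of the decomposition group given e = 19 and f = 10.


|D_P| = e * f
= 19 * 10
= 190

190


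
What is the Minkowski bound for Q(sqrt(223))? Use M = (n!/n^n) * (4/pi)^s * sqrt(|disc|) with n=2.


d = 223, d mod 4 = 3, so disc(K) = 4d = 892; |disc(K)| = 892
Real quadratic field, so n = 2, s = r2 = 0, r1 = 2
M = (n!/n^n) * (4/pi)^s * sqrt(|disc(K)|) = (2!/2^2) * (4/pi)^0 * sqrt(892)
= 0.5 * 1.000000 * 29.866369
= 14.9332

14.9332


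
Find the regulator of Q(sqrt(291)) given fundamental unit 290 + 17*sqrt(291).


epsilon = 290 + 17*sqrt(291)
= 579.9983
R = ln(579.9983)
= 6.3630

6.3630


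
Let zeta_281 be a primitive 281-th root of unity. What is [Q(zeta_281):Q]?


The degree equals Euler's totient phi(281).
281 = 281
phi(281) = 280

280


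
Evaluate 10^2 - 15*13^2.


x^2 - d*y^2
= 10^2 - 15*13^2
= 100 - 2535
= -2435

-2435


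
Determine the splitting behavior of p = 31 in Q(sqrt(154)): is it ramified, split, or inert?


K = Q(sqrt(154)). Since d mod 4 = 2, disc(K) = 616.
Check p | disc: 616 mod 31 = 27.
p does not divide disc. Compute Legendre symbol (d/p):
30^((31-1)/2) mod 31 = -1
(d/p) = -1, so p is inert: (p) stays prime with e=1, f=2, g=1.
Therefore p is inert.

inert


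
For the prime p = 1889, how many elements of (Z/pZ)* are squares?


For prime p, the number of non-zero quadratic residues is (p-1)/2.
= (1889-1)/2
= 944

944


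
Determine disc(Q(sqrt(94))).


For K = Q(sqrt(d)) with d squarefree: disc(K) = d if d = 1 mod 4, and disc(K) = 4d if d = 2 or 3 mod 4.
Here d = 94, and d mod 4 = 2.
d = 2 mod 4, not 1 (O_K = Z[sqrt(d)]), so disc(K) = 4d = 4 * (94) = 376

376


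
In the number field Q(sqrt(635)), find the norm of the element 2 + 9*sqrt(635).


N(a + b*sqrt(d)) = a^2 - d*b^2
= (2)^2 - (635)*(9)^2
= 4 - 51435
= -51431

-51431


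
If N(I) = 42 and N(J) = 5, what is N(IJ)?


N(IJ) = N(I) * N(J)
= 42 * 5
= 210

210


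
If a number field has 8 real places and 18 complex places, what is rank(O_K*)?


By Dirichlet's unit theorem:
rank = r1 + r2 - 1
= 8 + 18 - 1
= 25

25


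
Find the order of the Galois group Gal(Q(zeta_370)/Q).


|Gal(Q(zeta_370)/Q)| = phi(370)
= 144

144


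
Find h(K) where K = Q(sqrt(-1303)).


K = Q(sqrt(-1303)). d mod 4 = 1, so D = disc(K) = d = -1303
h(K) equals the number of primitive reduced positive-definite forms (a, b, c) = a*x^2 + b*x*y + c*y^2 with b^2 - 4ac = D,
where reduced means |b| <= a <= c, with b >= 0 whenever |b| = a or a = c, and primitive means gcd(a, b, c) = 1.
Reduced forces 3a^2 <= |D| = 1303, so 1 <= a <= 20; b must have the parity of D, and c = (b^2 - D)/(4a) must be an integer >= a.
Enumerate a = 1..20, b in [-a, a]:
  a=1: (1, 1, 326)  [1]
  a=2: (2, -1, 163), (2, 1, 163)  [2]
  a=3: none
  a=4: (4, -3, 82), (4, 3, 82)  [2]
  a=5..7: none
  a=8: (8, -3, 41), (8, 3, 41)  [2]
  a=9..12: none
  a=13: (13, -7, 26), (13, 7, 26)  [2]
  a=14..15: none
  a=16: (16, -13, 23), (16, 13, 23)  [2]
  a=17..20: none
Total reduced forms: 1 + 2 + 2 + 2 + 2 + 2 = 11
h = 11

11


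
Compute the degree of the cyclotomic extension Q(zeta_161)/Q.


The degree equals Euler's totient phi(161).
161 = 7 * 23
phi(161) = 132

132


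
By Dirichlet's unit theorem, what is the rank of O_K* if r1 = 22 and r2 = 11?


By Dirichlet's unit theorem:
rank = r1 + r2 - 1
= 22 + 11 - 1
= 32

32


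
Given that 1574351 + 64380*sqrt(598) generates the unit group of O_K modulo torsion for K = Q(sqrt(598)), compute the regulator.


epsilon = 1574351 + 64380*sqrt(598)
= 3.1487e+06
R = ln(3.1487e+06)
= 14.9625

14.9625


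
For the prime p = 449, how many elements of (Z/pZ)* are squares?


For prime p, the number of non-zero quadratic residues is (p-1)/2.
= (449-1)/2
= 224

224


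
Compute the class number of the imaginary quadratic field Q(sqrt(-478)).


K = Q(sqrt(-478)). d mod 4 = 2, so D = disc(K) = 4d = -1912
h(K) equals the number of primitive reduced positive-definite forms (a, b, c) = a*x^2 + b*x*y + c*y^2 with b^2 - 4ac = D,
where reduced means |b| <= a <= c, with b >= 0 whenever |b| = a or a = c, and primitive means gcd(a, b, c) = 1.
Reduced forces 3a^2 <= |D| = 1912, so 1 <= a <= 25; b must have the parity of D, and c = (b^2 - D)/(4a) must be an integer >= a.
Enumerate a = 1..25, b in [-a, a]:
  a=1: (1, 0, 478)  [1]
  a=2: (2, 0, 239)  [1]
  a=3..12: none
  a=13: (13, -8, 38), (13, 8, 38)  [2]
  a=14..16: none
  a=17: (17, -14, 31), (17, 14, 31)  [2]
  a=18: none
  a=19: (19, -8, 26), (19, 8, 26)  [2]
  a=20..25: none
Total reduced forms: 1 + 1 + 2 + 2 + 2 = 8
h = 8

8


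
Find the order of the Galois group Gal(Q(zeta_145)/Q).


|Gal(Q(zeta_145)/Q)| = phi(145)
= 112

112


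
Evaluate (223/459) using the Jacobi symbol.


Compute (223/459) via quadratic reciprocity:
  reciprocity: (223/459) -> -(459/223)
  reduce: (13/223)
  reciprocity: (13/223) -> +(223/13)
  reduce: (2/13)
  pull out 2: (2/13) = -1  (since 13 mod 8 = 5)
  (1/13) = 1
Product of signs = 1

1


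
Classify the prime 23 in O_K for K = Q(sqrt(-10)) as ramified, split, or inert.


K = Q(sqrt(-10)). Since d mod 4 = 2, disc(K) = -40.
Check p | disc: -40 mod 23 = 6.
p does not divide disc. Compute Legendre symbol (d/p):
13^((23-1)/2) mod 23 = 1
(d/p) = 1, so p splits: (p) = P*P' with e=1, f=1, g=2.
Therefore p is split.

split


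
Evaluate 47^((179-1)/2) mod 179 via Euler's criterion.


p = 179 is prime and the exponent is (p-1)/2 = 89, so by Euler's criterion 47^89 = (47/179) = +1 or -1 mod 179.
Compute by square-and-multiply:
  89 = 64 + 16 + 8 + 1 (binary 1011001)
  Repeated squaring mod 179: 47^1 = 47, 47^2 = 61, 47^4 = 141, 47^8 = 12, 47^16 = 144, 47^32 = 151, 47^64 = 68
  47^89 = 47^64 * 47^16 * 47^8 * 47^1 = 68 * 144 * 12 * 47 mod 179
    68 * 144 = 9792 = 126 mod 179
    126 * 12 = 1512 = 80 mod 179
    80 * 47 = 3760 = 1 mod 179
  47^89 = 1 mod 179
Result 1: 47 is a quadratic residue mod 179.
47^89 mod 179 = 1

1


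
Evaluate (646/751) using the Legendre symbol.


p = 751 is prime, so compute (646/751) with the reciprocity algorithm (Jacobi-symbol steps: pull out 2s via (2/n), flip via reciprocity, reduce):
  pull out 2: (2/751) = +1  (since 751 mod 8 = 7)
  reciprocity: (323/751) -> -(751/323)
  reduce: (105/323)
  reciprocity: (105/323) -> +(323/105)
  reduce: (8/105)
  pull out 2: (2/105) = +1  (since 105 mod 8 = 1)
  pull out 2: (2/105) = +1  (since 105 mod 8 = 1)
  pull out 2: (2/105) = +1  (since 105 mod 8 = 1)
  (1/105) = 1
Product of signs = -1
(646/751) = -1

-1


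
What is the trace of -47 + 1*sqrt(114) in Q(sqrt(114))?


Tr(a + b*sqrt(d)) = (a + b*sqrt(d)) + (a - b*sqrt(d)) = 2a
= 2 * (-47)
= -94

-94


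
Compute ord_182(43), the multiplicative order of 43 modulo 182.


We want ord_182(43), the smallest k >= 1 with 43^k = 1 mod 182.
n = 182 = 2 * 7 * 13, phi(182) = 72; the order divides phi(n).
Divisors of 72: 1, 2, 3, 4, 6, 8, 9, 12, 18, 24, 36, 72
Repeated squaring mod 182: 43^1 = 43, 43^2 = 29, 43^4 = 113, 43^8 = 29, 43^16 = 113, 43^32 = 29, 43^64 = 113
Test divisors in increasing order:
  k=1: 43^1 = 43 mod 182
  k=2: 43^2 = 29 mod 182
  k=3: 43^3 = 29 * 43 = 155 mod 182
  k=4: 43^4 = 113 mod 182
  k=6: 43^6 = 113 * 29 = 1 mod 182  <- first divisor giving 1
Order = 6

6


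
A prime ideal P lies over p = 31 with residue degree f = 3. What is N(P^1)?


N(P^a) = p^(a*f)
= 31^(1*3)
= 31^3
= 29791

29791


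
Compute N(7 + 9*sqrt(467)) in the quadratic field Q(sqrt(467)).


N(a + b*sqrt(d)) = a^2 - d*b^2
= (7)^2 - (467)*(9)^2
= 49 - 37827
= -37778

-37778


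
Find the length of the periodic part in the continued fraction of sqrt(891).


Run the CF algorithm for sqrt(891).
a_0 = floor(sqrt(891)) = 29; set m_0=0, q_0=1.
Recurrence: m' = q*a - m,  q' = (d - m'^2)/q,  a' = floor((a_0 + m')/q').
  step 1: m=29, q=50, a=1
  step 2: m=21, q=9, a=5
  step 3: m=24, q=35, a=1
  step 4: m=11, q=22, a=1
  step 5: m=11, q=35, a=1
  step 6: m=24, q=9, a=5
  step 7: m=21, q=50, a=1
  step 8: m=29, q=1, a=58
a_8 = 2*a_0 = 58, so the period closes here.
sqrt(891) = [29; 1, 5, 1, 1, 1, 5, 1, 58]
Period length = 8

8


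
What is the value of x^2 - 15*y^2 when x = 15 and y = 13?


x^2 - d*y^2
= 15^2 - 15*13^2
= 225 - 2535
= -2310

-2310


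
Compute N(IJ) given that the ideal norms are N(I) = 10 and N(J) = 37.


N(IJ) = N(I) * N(J)
= 10 * 37
= 370

370


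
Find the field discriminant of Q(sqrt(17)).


For K = Q(sqrt(d)) with d squarefree: disc(K) = d if d = 1 mod 4, and disc(K) = 4d if d = 2 or 3 mod 4.
Here d = 17, and d mod 4 = 1.
d = 1 mod 4 (O_K = Z[(1+sqrt(d))/2]), so disc(K) = d = 17

17


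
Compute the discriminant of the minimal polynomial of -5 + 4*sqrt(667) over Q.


The element -5 + 4*sqrt(667) has minimal polynomial:
x^2 + 10*x - 10647
Discriminant = (10)^2 - 4*(-10647)
= 100 + 42588
= 42688

42688


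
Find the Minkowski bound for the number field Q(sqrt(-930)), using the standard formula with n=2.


d = -930, d mod 4 = 2, so disc(K) = 4d = -3720; |disc(K)| = 3720
Imaginary quadratic field, so n = 2, s = r2 = 1, r1 = 0
M = (n!/n^n) * (4/pi)^s * sqrt(|disc(K)|) = (2!/2^2) * (4/pi)^1 * sqrt(3720)
= 0.5 * 1.273240 * 60.991803
= 38.8286

38.8286


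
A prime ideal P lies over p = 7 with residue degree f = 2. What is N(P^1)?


N(P^a) = p^(a*f)
= 7^(1*2)
= 7^2
= 49

49


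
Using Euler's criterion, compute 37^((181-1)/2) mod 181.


p = 181 is prime and the exponent is (p-1)/2 = 90, so by Euler's criterion 37^90 = (37/181) = +1 or -1 mod 181.
Compute by square-and-multiply:
  90 = 64 + 16 + 8 + 2 (binary 1011010)
  Repeated squaring mod 181: 37^1 = 37, 37^2 = 102, 37^4 = 87, 37^8 = 148, 37^16 = 3, 37^32 = 9, 37^64 = 81
  37^90 = 37^64 * 37^16 * 37^8 * 37^2 = 81 * 3 * 148 * 102 mod 181
    81 * 3 = 243 = 62 mod 181
    62 * 148 = 9176 = 126 mod 181
    126 * 102 = 12852 = 1 mod 181
  37^90 = 1 mod 181
Result 1: 37 is a quadratic residue mod 181.
37^90 mod 181 = 1

1


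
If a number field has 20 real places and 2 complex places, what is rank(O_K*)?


By Dirichlet's unit theorem:
rank = r1 + r2 - 1
= 20 + 2 - 1
= 21

21


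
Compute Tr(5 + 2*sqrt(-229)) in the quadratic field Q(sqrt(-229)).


Tr(a + b*sqrt(d)) = (a + b*sqrt(d)) + (a - b*sqrt(d)) = 2a
= 2 * (5)
= 10

10


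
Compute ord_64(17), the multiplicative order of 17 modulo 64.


We want ord_64(17), the smallest k >= 1 with 17^k = 1 mod 64.
n = 64 = 2^6, phi(64) = 32; the order divides phi(n).
Divisors of 32: 1, 2, 4, 8, 16, 32
Repeated squaring mod 64: 17^1 = 17, 17^2 = 33, 17^4 = 1, 17^8 = 1, 17^16 = 1, 17^32 = 1
Test divisors in increasing order:
  k=1: 17^1 = 17 mod 64
  k=2: 17^2 = 33 mod 64
  k=4: 17^4 = 1 mod 64  <- first divisor giving 1
Order = 4

4


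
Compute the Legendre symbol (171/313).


p = 313 is prime, so compute (171/313) with the reciprocity algorithm (Jacobi-symbol steps: pull out 2s via (2/n), flip via reciprocity, reduce):
  reciprocity: (171/313) -> +(313/171)
  reduce: (142/171)
  pull out 2: (2/171) = -1  (since 171 mod 8 = 3)
  reciprocity: (71/171) -> -(171/71)
  reduce: (29/71)
  reciprocity: (29/71) -> +(71/29)
  reduce: (13/29)
  reciprocity: (13/29) -> +(29/13)
  reduce: (3/13)
  reciprocity: (3/13) -> +(13/3)
  reduce: (1/3)
  (1/3) = 1
Product of signs = 1
(171/313) = 1

1


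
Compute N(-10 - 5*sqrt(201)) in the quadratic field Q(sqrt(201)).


N(a + b*sqrt(d)) = a^2 - d*b^2
= (-10)^2 - (201)*(-5)^2
= 100 - 5025
= -4925

-4925


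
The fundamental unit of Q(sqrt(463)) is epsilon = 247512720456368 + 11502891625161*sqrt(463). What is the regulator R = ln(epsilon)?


epsilon = 247512720456368 + 11502891625161*sqrt(463)
= 4.9503e+14
R = ln(4.9503e+14)
= 33.8356

33.8356


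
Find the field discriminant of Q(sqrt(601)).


For K = Q(sqrt(d)) with d squarefree: disc(K) = d if d = 1 mod 4, and disc(K) = 4d if d = 2 or 3 mod 4.
Here d = 601, and d mod 4 = 1.
d = 1 mod 4 (O_K = Z[(1+sqrt(d))/2]), so disc(K) = d = 601

601


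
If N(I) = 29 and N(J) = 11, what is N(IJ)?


N(IJ) = N(I) * N(J)
= 29 * 11
= 319

319


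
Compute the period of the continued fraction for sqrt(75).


Run the CF algorithm for sqrt(75).
a_0 = floor(sqrt(75)) = 8; set m_0=0, q_0=1.
Recurrence: m' = q*a - m,  q' = (d - m'^2)/q,  a' = floor((a_0 + m')/q').
  step 1: m=8, q=11, a=1
  step 2: m=3, q=6, a=1
  step 3: m=3, q=11, a=1
  step 4: m=8, q=1, a=16
a_4 = 2*a_0 = 16, so the period closes here.
sqrt(75) = [8; 1, 1, 1, 16]
Period length = 4

4


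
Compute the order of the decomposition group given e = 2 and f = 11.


|D_P| = e * f
= 2 * 11
= 22

22


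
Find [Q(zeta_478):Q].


The degree equals Euler's totient phi(478).
478 = 2 * 239
phi(478) = 238

238


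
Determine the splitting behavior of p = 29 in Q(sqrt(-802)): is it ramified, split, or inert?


K = Q(sqrt(-802)). Since d mod 4 = 2, disc(K) = -3208.
Check p | disc: -3208 mod 29 = 11.
p does not divide disc. Compute Legendre symbol (d/p):
10^((29-1)/2) mod 29 = -1
(d/p) = -1, so p is inert: (p) stays prime with e=1, f=2, g=1.
Therefore p is inert.

inert


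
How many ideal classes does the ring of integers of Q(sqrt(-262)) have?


K = Q(sqrt(-262)). d mod 4 = 2, so D = disc(K) = 4d = -1048
h(K) equals the number of primitive reduced positive-definite forms (a, b, c) = a*x^2 + b*x*y + c*y^2 with b^2 - 4ac = D,
where reduced means |b| <= a <= c, with b >= 0 whenever |b| = a or a = c, and primitive means gcd(a, b, c) = 1.
Reduced forces 3a^2 <= |D| = 1048, so 1 <= a <= 18; b must have the parity of D, and c = (b^2 - D)/(4a) must be an integer >= a.
Enumerate a = 1..18, b in [-a, a]:
  a=1: (1, 0, 262)  [1]
  a=2: (2, 0, 131)  [1]
  a=3..6: none
  a=7: (7, -4, 38), (7, 4, 38)  [2]
  a=8..13: none
  a=14: (14, -4, 19), (14, 4, 19)  [2]
  a=15..18: none
Total reduced forms: 1 + 1 + 2 + 2 = 6
h = 6

6


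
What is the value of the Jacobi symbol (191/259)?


Compute (191/259) via quadratic reciprocity:
  reciprocity: (191/259) -> -(259/191)
  reduce: (68/191)
  pull out 2: (2/191) = +1  (since 191 mod 8 = 7)
  pull out 2: (2/191) = +1  (since 191 mod 8 = 7)
  reciprocity: (17/191) -> +(191/17)
  reduce: (4/17)
  pull out 2: (2/17) = +1  (since 17 mod 8 = 1)
  pull out 2: (2/17) = +1  (since 17 mod 8 = 1)
  (1/17) = 1
Product of signs = -1

-1


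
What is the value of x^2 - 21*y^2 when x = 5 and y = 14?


x^2 - d*y^2
= 5^2 - 21*14^2
= 25 - 4116
= -4091

-4091


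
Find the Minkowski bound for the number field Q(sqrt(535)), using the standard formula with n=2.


d = 535, d mod 4 = 3, so disc(K) = 4d = 2140; |disc(K)| = 2140
Real quadratic field, so n = 2, s = r2 = 0, r1 = 2
M = (n!/n^n) * (4/pi)^s * sqrt(|disc(K)|) = (2!/2^2) * (4/pi)^0 * sqrt(2140)
= 0.5 * 1.000000 * 46.260134
= 23.1301

23.1301


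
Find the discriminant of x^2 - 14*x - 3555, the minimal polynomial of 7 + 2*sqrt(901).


The element 7 + 2*sqrt(901) has minimal polynomial:
x^2 - 14*x - 3555
Discriminant = (-14)^2 - 4*(-3555)
= 196 + 14220
= 14416

14416


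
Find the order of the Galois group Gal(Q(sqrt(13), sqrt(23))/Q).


The 2 square roots of distinct primes are multiplicatively independent over Q,
so [K:Q] = 2^2 and Gal(K/Q) is isomorphic to (Z/2Z)^2.
|Gal| = 2^2 = 4

4


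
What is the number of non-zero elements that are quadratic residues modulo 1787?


For prime p, the number of non-zero quadratic residues is (p-1)/2.
= (1787-1)/2
= 893

893


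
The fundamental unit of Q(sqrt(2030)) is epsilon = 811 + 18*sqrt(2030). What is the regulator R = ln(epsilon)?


epsilon = 811 + 18*sqrt(2030)
= 1621.9994
R = ln(1621.9994)
= 7.3914

7.3914


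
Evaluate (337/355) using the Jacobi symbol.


Compute (337/355) via quadratic reciprocity:
  reciprocity: (337/355) -> +(355/337)
  reduce: (18/337)
  pull out 2: (2/337) = +1  (since 337 mod 8 = 1)
  reciprocity: (9/337) -> +(337/9)
  reduce: (4/9)
  pull out 2: (2/9) = +1  (since 9 mod 8 = 1)
  pull out 2: (2/9) = +1  (since 9 mod 8 = 1)
  (1/9) = 1
Product of signs = 1

1


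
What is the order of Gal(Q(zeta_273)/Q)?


|Gal(Q(zeta_273)/Q)| = phi(273)
= 144

144


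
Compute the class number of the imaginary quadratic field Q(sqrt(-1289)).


K = Q(sqrt(-1289)). d mod 4 = 3, so D = disc(K) = 4d = -5156
h(K) equals the number of primitive reduced positive-definite forms (a, b, c) = a*x^2 + b*x*y + c*y^2 with b^2 - 4ac = D,
where reduced means |b| <= a <= c, with b >= 0 whenever |b| = a or a = c, and primitive means gcd(a, b, c) = 1.
Reduced forces 3a^2 <= |D| = 5156, so 1 <= a <= 41; b must have the parity of D, and c = (b^2 - D)/(4a) must be an integer >= a.
Enumerate a = 1..41, b in [-a, a]:
  a=1: (1, 0, 1289)  [1]
  a=2: (2, 2, 645)  [1]
  a=3: (3, -2, 430), (3, 2, 430)  [2]
  a=4: none
  a=5: (5, -2, 258), (5, 2, 258)  [2]
  a=6: (6, -2, 215), (6, 2, 215)  [2]
  a=7..8: none
  a=9: (9, -8, 145), (9, 8, 145)  [2]
  a=10: (10, -2, 129), (10, 2, 129)  [2]
  a=11: (11, -6, 118), (11, 6, 118)  [2]
  a=12..14: none
  a=15: (15, -8, 87), (15, -2, 86), (15, 2, 86), (15, 8, 87)  [4]
  a=16..17: none
  a=18: (18, -10, 73), (18, 10, 73)  [2]
  a=19..21: none
  a=22: (22, -6, 59), (22, 6, 59)  [2]
  a=23..24: none
  a=25: (25, -12, 53), (25, 12, 53)  [2]
  a=26: none
  a=27: (27, -26, 54), (27, 26, 54)  [2]
  a=28: none
  a=29: (29, -8, 45), (29, 8, 45)  [2]
  a=30: (30, -22, 47), (30, -2, 43), (30, 2, 43), (30, 22, 47)  [4]
  a=31..32: none
  a=33: (33, -28, 45), (33, -16, 41), (33, 16, 41), (33, 28, 45)  [4]
  a=34..41: none
Total reduced forms: 1 + 1 + 2 + 2 + 2 + 2 + 2 + 2 + 4 + 2 + 2 + 2 + 2 + 2 + 4 + 4 = 36
h = 36

36


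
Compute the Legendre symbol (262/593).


p = 593 is prime, so compute (262/593) with the reciprocity algorithm (Jacobi-symbol steps: pull out 2s via (2/n), flip via reciprocity, reduce):
  pull out 2: (2/593) = +1  (since 593 mod 8 = 1)
  reciprocity: (131/593) -> +(593/131)
  reduce: (69/131)
  reciprocity: (69/131) -> +(131/69)
  reduce: (62/69)
  pull out 2: (2/69) = -1  (since 69 mod 8 = 5)
  reciprocity: (31/69) -> +(69/31)
  reduce: (7/31)
  reciprocity: (7/31) -> -(31/7)
  reduce: (3/7)
  reciprocity: (3/7) -> -(7/3)
  reduce: (1/3)
  (1/3) = 1
Product of signs = -1
(262/593) = -1

-1


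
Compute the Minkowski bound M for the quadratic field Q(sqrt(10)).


d = 10, d mod 4 = 2, so disc(K) = 4d = 40; |disc(K)| = 40
Real quadratic field, so n = 2, s = r2 = 0, r1 = 2
M = (n!/n^n) * (4/pi)^s * sqrt(|disc(K)|) = (2!/2^2) * (4/pi)^0 * sqrt(40)
= 0.5 * 1.000000 * 6.324555
= 3.1623

3.1623


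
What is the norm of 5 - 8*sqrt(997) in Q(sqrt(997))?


N(a + b*sqrt(d)) = a^2 - d*b^2
= (5)^2 - (997)*(-8)^2
= 25 - 63808
= -63783

-63783


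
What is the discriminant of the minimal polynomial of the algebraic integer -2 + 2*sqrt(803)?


The element -2 + 2*sqrt(803) has minimal polynomial:
x^2 + 4*x - 3208
Discriminant = (4)^2 - 4*(-3208)
= 16 + 12832
= 12848

12848


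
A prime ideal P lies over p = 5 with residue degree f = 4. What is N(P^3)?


N(P^a) = p^(a*f)
= 5^(3*4)
= 5^12
= 244140625

244140625


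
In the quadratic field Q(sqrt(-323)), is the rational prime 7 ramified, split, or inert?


K = Q(sqrt(-323)). Since d mod 4 = 1, disc(K) = -323.
Check p | disc: -323 mod 7 = 6.
p does not divide disc. Compute Legendre symbol (d/p):
6^((7-1)/2) mod 7 = -1
(d/p) = -1, so p is inert: (p) stays prime with e=1, f=2, g=1.
Therefore p is inert.

inert


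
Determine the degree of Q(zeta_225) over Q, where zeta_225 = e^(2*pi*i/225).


The degree equals Euler's totient phi(225).
225 = 3^2 * 5^2
phi(225) = 120

120


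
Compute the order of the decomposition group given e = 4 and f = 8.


|D_P| = e * f
= 4 * 8
= 32

32


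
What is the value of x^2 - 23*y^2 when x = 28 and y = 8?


x^2 - d*y^2
= 28^2 - 23*8^2
= 784 - 1472
= -688

-688


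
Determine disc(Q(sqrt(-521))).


For K = Q(sqrt(d)) with d squarefree: disc(K) = d if d = 1 mod 4, and disc(K) = 4d if d = 2 or 3 mod 4.
Here d = -521, and d mod 4 = 3.
d = 3 mod 4, not 1 (O_K = Z[sqrt(d)]), so disc(K) = 4d = 4 * (-521) = -2084

-2084


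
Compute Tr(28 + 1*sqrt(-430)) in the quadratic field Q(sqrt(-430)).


Tr(a + b*sqrt(d)) = (a + b*sqrt(d)) + (a - b*sqrt(d)) = 2a
= 2 * (28)
= 56

56


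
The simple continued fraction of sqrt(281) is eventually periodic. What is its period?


Run the CF algorithm for sqrt(281).
a_0 = floor(sqrt(281)) = 16; set m_0=0, q_0=1.
Recurrence: m' = q*a - m,  q' = (d - m'^2)/q,  a' = floor((a_0 + m')/q').
  step 1: m=16, q=25, a=1
  step 2: m=9, q=8, a=3
  step 3: m=15, q=7, a=4
  step 4: m=13, q=16, a=1
  step 5: m=3, q=17, a=1
  step 6: m=14, q=5, a=6
  step 7: m=16, q=5, a=6
  step 8: m=14, q=17, a=1
  step 9: m=3, q=16, a=1
  step 10: m=13, q=7, a=4
  step 11: m=15, q=8, a=3
  step 12: m=9, q=25, a=1
  step 13: m=16, q=1, a=32
a_13 = 2*a_0 = 32, so the period closes here.
sqrt(281) = [16; 1, 3, 4, 1, 1, 6, 6, 1, 1, 4, 3, 1, 32]
Period length = 13

13


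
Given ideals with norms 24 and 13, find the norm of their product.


N(IJ) = N(I) * N(J)
= 24 * 13
= 312

312


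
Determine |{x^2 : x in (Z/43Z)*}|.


For prime p, the number of non-zero quadratic residues is (p-1)/2.
= (43-1)/2
= 21

21


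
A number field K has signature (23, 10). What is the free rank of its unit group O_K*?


By Dirichlet's unit theorem:
rank = r1 + r2 - 1
= 23 + 10 - 1
= 32

32


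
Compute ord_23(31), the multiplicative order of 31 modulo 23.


We want ord_23(31), the smallest k >= 1 with 31^k = 1 mod 23.
n = 23 = 23, phi(23) = 22; the order divides phi(n).
Divisors of 22: 1, 2, 11, 22
Repeated squaring mod 23: 31^1 = 8, 31^2 = 18, 31^4 = 2, 31^8 = 4, 31^16 = 16
Test divisors in increasing order:
  k=1: 31^1 = 8 mod 23
  k=2: 31^2 = 18 mod 23
  k=11: 31^11 = 4 * 18 * 8 = 1 mod 23  <- first divisor giving 1
Order = 11

11


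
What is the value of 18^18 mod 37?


p = 37 is prime and the exponent is (p-1)/2 = 18, so by Euler's criterion 18^18 = (18/37) = +1 or -1 mod 37.
Compute by square-and-multiply:
  18 = 16 + 2 (binary 10010)
  Repeated squaring mod 37: 18^1 = 18, 18^2 = 28, 18^4 = 7, 18^8 = 12, 18^16 = 33
  18^18 = 18^16 * 18^2 = 33 * 28 mod 37
    33 * 28 = 924 = 36 mod 37
  18^18 = 36 mod 37
Result 36 = p - 1 = -1 mod 37: 18 is a quadratic non-residue mod 37. As a residue in [0, p-1] the value is 36.
18^18 mod 37 = 36

36


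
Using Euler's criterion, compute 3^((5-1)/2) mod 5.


p = 5 is prime and the exponent is (p-1)/2 = 2, so by Euler's criterion 3^2 = (3/5) = +1 or -1 mod 5.
Compute by square-and-multiply:
  2 = 2 (binary 10)
  Repeated squaring mod 5: 3^1 = 3, 3^2 = 4
  3^2 = 4 mod 5
Result 4 = p - 1 = -1 mod 5: 3 is a quadratic non-residue mod 5. As a residue in [0, p-1] the value is 4.
3^2 mod 5 = 4

4


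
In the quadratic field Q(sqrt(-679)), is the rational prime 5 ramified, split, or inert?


K = Q(sqrt(-679)). Since d mod 4 = 1, disc(K) = -679.
Check p | disc: -679 mod 5 = 1.
p does not divide disc. Compute Legendre symbol (d/p):
1^((5-1)/2) mod 5 = 1
(d/p) = 1, so p splits: (p) = P*P' with e=1, f=1, g=2.
Therefore p is split.

split


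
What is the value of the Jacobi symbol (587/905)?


Compute (587/905) via quadratic reciprocity:
  reciprocity: (587/905) -> +(905/587)
  reduce: (318/587)
  pull out 2: (2/587) = -1  (since 587 mod 8 = 3)
  reciprocity: (159/587) -> -(587/159)
  reduce: (110/159)
  pull out 2: (2/159) = +1  (since 159 mod 8 = 7)
  reciprocity: (55/159) -> -(159/55)
  reduce: (49/55)
  reciprocity: (49/55) -> +(55/49)
  reduce: (6/49)
  pull out 2: (2/49) = +1  (since 49 mod 8 = 1)
  reciprocity: (3/49) -> +(49/3)
  reduce: (1/3)
  (1/3) = 1
Product of signs = -1

-1


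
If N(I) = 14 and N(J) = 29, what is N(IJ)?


N(IJ) = N(I) * N(J)
= 14 * 29
= 406

406


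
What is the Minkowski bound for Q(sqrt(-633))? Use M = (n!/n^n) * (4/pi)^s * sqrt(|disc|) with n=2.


d = -633, d mod 4 = 3, so disc(K) = 4d = -2532; |disc(K)| = 2532
Imaginary quadratic field, so n = 2, s = r2 = 1, r1 = 0
M = (n!/n^n) * (4/pi)^s * sqrt(|disc(K)|) = (2!/2^2) * (4/pi)^1 * sqrt(2532)
= 0.5 * 1.273240 * 50.318983
= 32.0341

32.0341


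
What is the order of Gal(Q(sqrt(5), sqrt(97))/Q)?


The 2 square roots of distinct primes are multiplicatively independent over Q,
so [K:Q] = 2^2 and Gal(K/Q) is isomorphic to (Z/2Z)^2.
|Gal| = 2^2 = 4

4


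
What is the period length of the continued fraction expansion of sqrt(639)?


Run the CF algorithm for sqrt(639).
a_0 = floor(sqrt(639)) = 25; set m_0=0, q_0=1.
Recurrence: m' = q*a - m,  q' = (d - m'^2)/q,  a' = floor((a_0 + m')/q').
  step 1: m=25, q=14, a=3
  step 2: m=17, q=25, a=1
  step 3: m=8, q=23, a=1
  step 4: m=15, q=18, a=2
  step 5: m=21, q=11, a=4
  step 6: m=23, q=10, a=4
  step 7: m=17, q=35, a=1
  step 8: m=18, q=9, a=4
  step 9: m=18, q=35, a=1
  step 10: m=17, q=10, a=4
  step 11: m=23, q=11, a=4
  step 12: m=21, q=18, a=2
  step 13: m=15, q=23, a=1
  step 14: m=8, q=25, a=1
  step 15: m=17, q=14, a=3
  step 16: m=25, q=1, a=50
a_16 = 2*a_0 = 50, so the period closes here.
sqrt(639) = [25; 3, 1, 1, 2, 4, 4, 1, 4, 1, 4, 4, 2, 1, 1, 3, 50]
Period length = 16

16


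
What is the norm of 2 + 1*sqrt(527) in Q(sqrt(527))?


N(a + b*sqrt(d)) = a^2 - d*b^2
= (2)^2 - (527)*(1)^2
= 4 - 527
= -523

-523


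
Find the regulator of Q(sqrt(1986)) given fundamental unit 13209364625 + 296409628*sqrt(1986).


epsilon = 13209364625 + 296409628*sqrt(1986)
= 2.6419e+10
R = ln(2.6419e+10)
= 23.9973

23.9973


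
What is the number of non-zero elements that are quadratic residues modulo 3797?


For prime p, the number of non-zero quadratic residues is (p-1)/2.
= (3797-1)/2
= 1898

1898


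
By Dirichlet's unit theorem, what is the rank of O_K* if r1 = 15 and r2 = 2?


By Dirichlet's unit theorem:
rank = r1 + r2 - 1
= 15 + 2 - 1
= 16

16


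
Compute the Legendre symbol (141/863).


p = 863 is prime, so compute (141/863) with the reciprocity algorithm (Jacobi-symbol steps: pull out 2s via (2/n), flip via reciprocity, reduce):
  reciprocity: (141/863) -> +(863/141)
  reduce: (17/141)
  reciprocity: (17/141) -> +(141/17)
  reduce: (5/17)
  reciprocity: (5/17) -> +(17/5)
  reduce: (2/5)
  pull out 2: (2/5) = -1  (since 5 mod 8 = 5)
  (1/5) = 1
Product of signs = -1
(141/863) = -1

-1


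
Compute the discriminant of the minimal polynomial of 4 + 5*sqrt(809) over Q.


The element 4 + 5*sqrt(809) has minimal polynomial:
x^2 - 8*x - 20209
Discriminant = (-8)^2 - 4*(-20209)
= 64 + 80836
= 80900

80900


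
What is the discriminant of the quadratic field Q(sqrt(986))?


For K = Q(sqrt(d)) with d squarefree: disc(K) = d if d = 1 mod 4, and disc(K) = 4d if d = 2 or 3 mod 4.
Here d = 986, and d mod 4 = 2.
d = 2 mod 4, not 1 (O_K = Z[sqrt(d)]), so disc(K) = 4d = 4 * (986) = 3944

3944


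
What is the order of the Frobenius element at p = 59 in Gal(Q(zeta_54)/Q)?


The Frobenius at p in Gal(Q(zeta_n)/Q) = (Z/nZ)* is the class of p, so its order is ord_54(59), the smallest k >= 1 with 59^k = 1 mod 54.
n = 54 = 2 * 3^3, phi(54) = 18; the order divides phi(n).
Divisors of 18: 1, 2, 3, 6, 9, 18
Repeated squaring mod 54: 59^1 = 5, 59^2 = 25, 59^4 = 31, 59^8 = 43, 59^16 = 13
Test divisors in increasing order:
  k=1: 59^1 = 5 mod 54
  k=2: 59^2 = 25 mod 54
  k=3: 59^3 = 25 * 5 = 17 mod 54
  k=6: 59^6 = 31 * 25 = 19 mod 54
  k=9: 59^9 = 43 * 5 = 53 mod 54
  k=18: 59^18 = 13 * 25 = 1 mod 54  <- first divisor giving 1
Order = 18

18


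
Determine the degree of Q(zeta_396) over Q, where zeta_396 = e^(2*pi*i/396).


The degree equals Euler's totient phi(396).
396 = 2^2 * 3^2 * 11
phi(396) = 120

120


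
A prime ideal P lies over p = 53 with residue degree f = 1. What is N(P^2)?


N(P^a) = p^(a*f)
= 53^(2*1)
= 53^2
= 2809

2809


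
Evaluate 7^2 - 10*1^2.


x^2 - d*y^2
= 7^2 - 10*1^2
= 49 - 10
= 39

39


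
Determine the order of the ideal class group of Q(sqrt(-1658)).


K = Q(sqrt(-1658)). d mod 4 = 2, so D = disc(K) = 4d = -6632
h(K) equals the number of primitive reduced positive-definite forms (a, b, c) = a*x^2 + b*x*y + c*y^2 with b^2 - 4ac = D,
where reduced means |b| <= a <= c, with b >= 0 whenever |b| = a or a = c, and primitive means gcd(a, b, c) = 1.
Reduced forces 3a^2 <= |D| = 6632, so 1 <= a <= 47; b must have the parity of D, and c = (b^2 - D)/(4a) must be an integer >= a.
Enumerate a = 1..47, b in [-a, a]:
  a=1: (1, 0, 1658)  [1]
  a=2: (2, 0, 829)  [1]
  a=3: (3, -2, 553), (3, 2, 553)  [2]
  a=4..5: none
  a=6: (6, -4, 277), (6, 4, 277)  [2]
  a=7: (7, -2, 237), (7, 2, 237)  [2]
  a=8: none
  a=9: (9, -8, 186), (9, 8, 186)  [2]
  a=10: none
  a=11: (11, -10, 153), (11, 10, 153)  [2]
  a=12..13: none
  a=14: (14, -12, 121), (14, 12, 121)  [2]
  a=15..16: none
  a=17: (17, -10, 99), (17, 10, 99)  [2]
  a=18: (18, -8, 93), (18, 8, 93)  [2]
  a=19..20: none
  a=21: (21, -16, 82), (21, -2, 79), (21, 2, 79), (21, 16, 82)  [4]
  a=22: (22, -12, 77), (22, 12, 77)  [2]
  a=23..26: none
  a=27: (27, -8, 62), (27, 8, 62)  [2]
  a=28: none
  a=29: (29, -26, 63), (29, 26, 63)  [2]
  a=30: none
  a=31: (31, -8, 54), (31, 8, 54)  [2]
  a=32: none
  a=33: (33, -32, 58), (33, -10, 51), (33, 10, 51), (33, 32, 58)  [4]
  a=34: (34, -24, 53), (34, 24, 53)  [2]
  a=35..36: none
  a=37: (37, -18, 47), (37, 18, 47)  [2]
  a=38..40: none
  a=41: (41, -16, 42), (41, 16, 42)  [2]
  a=42: (42, -40, 49), (42, 40, 49)  [2]
  a=43..47: none
Total reduced forms: 1 + 1 + 2 + 2 + 2 + 2 + 2 + 2 + 2 + 2 + 4 + 2 + 2 + 2 + 2 + 4 + 2 + 2 + 2 + 2 = 42
h = 42

42


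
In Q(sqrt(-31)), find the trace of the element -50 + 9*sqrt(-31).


Tr(a + b*sqrt(d)) = (a + b*sqrt(d)) + (a - b*sqrt(d)) = 2a
= 2 * (-50)
= -100

-100


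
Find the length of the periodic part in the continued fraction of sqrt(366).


Run the CF algorithm for sqrt(366).
a_0 = floor(sqrt(366)) = 19; set m_0=0, q_0=1.
Recurrence: m' = q*a - m,  q' = (d - m'^2)/q,  a' = floor((a_0 + m')/q').
  step 1: m=19, q=5, a=7
  step 2: m=16, q=22, a=1
  step 3: m=6, q=15, a=1
  step 4: m=9, q=19, a=1
  step 5: m=10, q=14, a=2
  step 6: m=18, q=3, a=12
  step 7: m=18, q=14, a=2
  step 8: m=10, q=19, a=1
  step 9: m=9, q=15, a=1
  step 10: m=6, q=22, a=1
  step 11: m=16, q=5, a=7
  step 12: m=19, q=1, a=38
a_12 = 2*a_0 = 38, so the period closes here.
sqrt(366) = [19; 7, 1, 1, 1, 2, 12, 2, 1, 1, 1, 7, 38]
Period length = 12

12


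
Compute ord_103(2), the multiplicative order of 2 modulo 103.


We want ord_103(2), the smallest k >= 1 with 2^k = 1 mod 103.
n = 103 = 103, phi(103) = 102; the order divides phi(n).
Divisors of 102: 1, 2, 3, 6, 17, 34, 51, 102
Repeated squaring mod 103: 2^1 = 2, 2^2 = 4, 2^4 = 16, 2^8 = 50, 2^16 = 28, 2^32 = 63, 2^64 = 55
Test divisors in increasing order:
  k=1: 2^1 = 2 mod 103
  k=2: 2^2 = 4 mod 103
  k=3: 2^3 = 4 * 2 = 8 mod 103
  k=6: 2^6 = 16 * 4 = 64 mod 103
  k=17: 2^17 = 28 * 2 = 56 mod 103
  k=34: 2^34 = 63 * 4 = 46 mod 103
  k=51: 2^51 = 63 * 28 * 4 * 2 = 1 mod 103  <- first divisor giving 1
Order = 51

51


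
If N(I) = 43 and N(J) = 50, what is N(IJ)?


N(IJ) = N(I) * N(J)
= 43 * 50
= 2150

2150


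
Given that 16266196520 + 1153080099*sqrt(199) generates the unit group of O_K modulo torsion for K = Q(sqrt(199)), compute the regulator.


epsilon = 16266196520 + 1153080099*sqrt(199)
= 3.2532e+10
R = ln(3.2532e+10)
= 24.2055

24.2055


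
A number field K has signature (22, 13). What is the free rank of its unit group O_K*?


By Dirichlet's unit theorem:
rank = r1 + r2 - 1
= 22 + 13 - 1
= 34

34


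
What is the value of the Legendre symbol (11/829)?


p = 829 is prime, so compute (11/829) with the reciprocity algorithm (Jacobi-symbol steps: pull out 2s via (2/n), flip via reciprocity, reduce):
  reciprocity: (11/829) -> +(829/11)
  reduce: (4/11)
  pull out 2: (2/11) = -1  (since 11 mod 8 = 3)
  pull out 2: (2/11) = -1  (since 11 mod 8 = 3)
  (1/11) = 1
Product of signs = 1
(11/829) = 1

1


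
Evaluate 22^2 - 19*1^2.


x^2 - d*y^2
= 22^2 - 19*1^2
= 484 - 19
= 465

465


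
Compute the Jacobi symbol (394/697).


Compute (394/697) via quadratic reciprocity:
  pull out 2: (2/697) = +1  (since 697 mod 8 = 1)
  reciprocity: (197/697) -> +(697/197)
  reduce: (106/197)
  pull out 2: (2/197) = -1  (since 197 mod 8 = 5)
  reciprocity: (53/197) -> +(197/53)
  reduce: (38/53)
  pull out 2: (2/53) = -1  (since 53 mod 8 = 5)
  reciprocity: (19/53) -> +(53/19)
  reduce: (15/19)
  reciprocity: (15/19) -> -(19/15)
  reduce: (4/15)
  pull out 2: (2/15) = +1  (since 15 mod 8 = 7)
  pull out 2: (2/15) = +1  (since 15 mod 8 = 7)
  (1/15) = 1
Product of signs = -1

-1
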